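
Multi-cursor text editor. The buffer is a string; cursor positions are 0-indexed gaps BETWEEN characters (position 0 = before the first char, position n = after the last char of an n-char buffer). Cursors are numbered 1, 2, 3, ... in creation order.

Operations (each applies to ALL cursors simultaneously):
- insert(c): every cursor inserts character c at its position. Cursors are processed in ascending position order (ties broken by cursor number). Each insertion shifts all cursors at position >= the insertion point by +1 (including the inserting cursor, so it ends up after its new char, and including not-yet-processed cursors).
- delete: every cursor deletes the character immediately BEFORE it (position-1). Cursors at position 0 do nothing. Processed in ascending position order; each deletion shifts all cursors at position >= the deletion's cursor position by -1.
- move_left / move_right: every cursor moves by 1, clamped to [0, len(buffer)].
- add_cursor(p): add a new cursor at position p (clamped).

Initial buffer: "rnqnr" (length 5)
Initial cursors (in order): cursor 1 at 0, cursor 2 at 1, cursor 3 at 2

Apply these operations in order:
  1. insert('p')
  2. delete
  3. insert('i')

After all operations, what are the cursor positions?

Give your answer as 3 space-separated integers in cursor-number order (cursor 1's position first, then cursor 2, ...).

After op 1 (insert('p')): buffer="prpnpqnr" (len 8), cursors c1@1 c2@3 c3@5, authorship 1.2.3...
After op 2 (delete): buffer="rnqnr" (len 5), cursors c1@0 c2@1 c3@2, authorship .....
After op 3 (insert('i')): buffer="iriniqnr" (len 8), cursors c1@1 c2@3 c3@5, authorship 1.2.3...

Answer: 1 3 5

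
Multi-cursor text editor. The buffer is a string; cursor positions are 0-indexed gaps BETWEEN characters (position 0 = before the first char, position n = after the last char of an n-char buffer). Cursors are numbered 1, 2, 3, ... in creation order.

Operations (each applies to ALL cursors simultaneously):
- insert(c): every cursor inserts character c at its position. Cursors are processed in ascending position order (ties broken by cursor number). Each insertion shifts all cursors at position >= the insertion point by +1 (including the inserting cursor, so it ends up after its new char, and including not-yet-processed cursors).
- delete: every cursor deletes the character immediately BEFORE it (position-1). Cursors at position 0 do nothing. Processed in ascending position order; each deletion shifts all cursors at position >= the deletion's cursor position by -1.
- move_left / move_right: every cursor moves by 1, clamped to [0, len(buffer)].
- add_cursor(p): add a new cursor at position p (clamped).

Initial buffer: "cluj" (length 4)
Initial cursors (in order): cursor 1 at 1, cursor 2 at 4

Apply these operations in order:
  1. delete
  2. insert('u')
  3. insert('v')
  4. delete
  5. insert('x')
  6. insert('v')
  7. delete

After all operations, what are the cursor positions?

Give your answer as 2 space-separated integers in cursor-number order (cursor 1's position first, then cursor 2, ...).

Answer: 2 6

Derivation:
After op 1 (delete): buffer="lu" (len 2), cursors c1@0 c2@2, authorship ..
After op 2 (insert('u')): buffer="uluu" (len 4), cursors c1@1 c2@4, authorship 1..2
After op 3 (insert('v')): buffer="uvluuv" (len 6), cursors c1@2 c2@6, authorship 11..22
After op 4 (delete): buffer="uluu" (len 4), cursors c1@1 c2@4, authorship 1..2
After op 5 (insert('x')): buffer="uxluux" (len 6), cursors c1@2 c2@6, authorship 11..22
After op 6 (insert('v')): buffer="uxvluuxv" (len 8), cursors c1@3 c2@8, authorship 111..222
After op 7 (delete): buffer="uxluux" (len 6), cursors c1@2 c2@6, authorship 11..22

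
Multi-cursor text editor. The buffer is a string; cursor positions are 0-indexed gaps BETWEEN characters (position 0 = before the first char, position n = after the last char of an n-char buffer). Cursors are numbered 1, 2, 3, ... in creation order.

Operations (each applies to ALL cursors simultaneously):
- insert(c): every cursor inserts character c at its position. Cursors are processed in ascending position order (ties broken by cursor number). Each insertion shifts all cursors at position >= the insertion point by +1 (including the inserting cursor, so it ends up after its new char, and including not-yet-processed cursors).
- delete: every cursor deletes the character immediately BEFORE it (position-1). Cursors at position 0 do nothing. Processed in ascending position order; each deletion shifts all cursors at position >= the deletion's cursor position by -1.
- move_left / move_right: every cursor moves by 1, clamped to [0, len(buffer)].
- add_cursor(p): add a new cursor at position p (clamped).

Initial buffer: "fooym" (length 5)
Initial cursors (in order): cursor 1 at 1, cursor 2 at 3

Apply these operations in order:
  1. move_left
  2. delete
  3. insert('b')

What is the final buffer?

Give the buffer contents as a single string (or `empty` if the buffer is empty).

After op 1 (move_left): buffer="fooym" (len 5), cursors c1@0 c2@2, authorship .....
After op 2 (delete): buffer="foym" (len 4), cursors c1@0 c2@1, authorship ....
After op 3 (insert('b')): buffer="bfboym" (len 6), cursors c1@1 c2@3, authorship 1.2...

Answer: bfboym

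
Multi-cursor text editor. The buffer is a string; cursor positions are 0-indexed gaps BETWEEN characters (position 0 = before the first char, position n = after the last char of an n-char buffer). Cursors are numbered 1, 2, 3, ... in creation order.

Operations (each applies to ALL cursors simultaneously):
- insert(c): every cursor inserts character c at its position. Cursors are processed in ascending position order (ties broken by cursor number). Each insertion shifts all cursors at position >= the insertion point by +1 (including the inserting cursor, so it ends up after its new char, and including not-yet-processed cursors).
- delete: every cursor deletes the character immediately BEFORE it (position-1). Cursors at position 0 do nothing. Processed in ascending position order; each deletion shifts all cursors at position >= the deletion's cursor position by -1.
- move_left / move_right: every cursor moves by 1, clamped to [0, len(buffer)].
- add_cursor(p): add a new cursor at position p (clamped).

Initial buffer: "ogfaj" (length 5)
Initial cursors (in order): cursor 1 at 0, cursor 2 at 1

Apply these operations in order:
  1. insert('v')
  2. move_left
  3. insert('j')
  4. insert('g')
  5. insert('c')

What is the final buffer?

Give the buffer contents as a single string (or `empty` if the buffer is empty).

Answer: jgcvojgcvgfaj

Derivation:
After op 1 (insert('v')): buffer="vovgfaj" (len 7), cursors c1@1 c2@3, authorship 1.2....
After op 2 (move_left): buffer="vovgfaj" (len 7), cursors c1@0 c2@2, authorship 1.2....
After op 3 (insert('j')): buffer="jvojvgfaj" (len 9), cursors c1@1 c2@4, authorship 11.22....
After op 4 (insert('g')): buffer="jgvojgvgfaj" (len 11), cursors c1@2 c2@6, authorship 111.222....
After op 5 (insert('c')): buffer="jgcvojgcvgfaj" (len 13), cursors c1@3 c2@8, authorship 1111.2222....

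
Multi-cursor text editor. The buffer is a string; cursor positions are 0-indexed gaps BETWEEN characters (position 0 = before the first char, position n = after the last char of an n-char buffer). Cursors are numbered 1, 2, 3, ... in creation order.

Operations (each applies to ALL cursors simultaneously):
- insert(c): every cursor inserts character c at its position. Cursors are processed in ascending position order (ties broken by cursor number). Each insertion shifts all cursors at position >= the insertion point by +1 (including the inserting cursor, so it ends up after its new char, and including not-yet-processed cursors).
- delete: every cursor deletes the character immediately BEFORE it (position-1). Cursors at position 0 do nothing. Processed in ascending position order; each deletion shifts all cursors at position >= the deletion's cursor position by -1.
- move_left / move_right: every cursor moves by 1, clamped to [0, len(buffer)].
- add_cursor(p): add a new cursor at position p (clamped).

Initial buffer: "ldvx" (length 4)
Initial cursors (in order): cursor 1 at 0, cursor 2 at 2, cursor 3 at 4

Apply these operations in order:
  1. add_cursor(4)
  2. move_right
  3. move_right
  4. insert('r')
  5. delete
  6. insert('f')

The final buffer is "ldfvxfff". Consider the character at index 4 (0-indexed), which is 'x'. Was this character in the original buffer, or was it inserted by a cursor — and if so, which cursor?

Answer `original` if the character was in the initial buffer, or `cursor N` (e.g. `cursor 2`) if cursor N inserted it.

After op 1 (add_cursor(4)): buffer="ldvx" (len 4), cursors c1@0 c2@2 c3@4 c4@4, authorship ....
After op 2 (move_right): buffer="ldvx" (len 4), cursors c1@1 c2@3 c3@4 c4@4, authorship ....
After op 3 (move_right): buffer="ldvx" (len 4), cursors c1@2 c2@4 c3@4 c4@4, authorship ....
After op 4 (insert('r')): buffer="ldrvxrrr" (len 8), cursors c1@3 c2@8 c3@8 c4@8, authorship ..1..234
After op 5 (delete): buffer="ldvx" (len 4), cursors c1@2 c2@4 c3@4 c4@4, authorship ....
After op 6 (insert('f')): buffer="ldfvxfff" (len 8), cursors c1@3 c2@8 c3@8 c4@8, authorship ..1..234
Authorship (.=original, N=cursor N): . . 1 . . 2 3 4
Index 4: author = original

Answer: original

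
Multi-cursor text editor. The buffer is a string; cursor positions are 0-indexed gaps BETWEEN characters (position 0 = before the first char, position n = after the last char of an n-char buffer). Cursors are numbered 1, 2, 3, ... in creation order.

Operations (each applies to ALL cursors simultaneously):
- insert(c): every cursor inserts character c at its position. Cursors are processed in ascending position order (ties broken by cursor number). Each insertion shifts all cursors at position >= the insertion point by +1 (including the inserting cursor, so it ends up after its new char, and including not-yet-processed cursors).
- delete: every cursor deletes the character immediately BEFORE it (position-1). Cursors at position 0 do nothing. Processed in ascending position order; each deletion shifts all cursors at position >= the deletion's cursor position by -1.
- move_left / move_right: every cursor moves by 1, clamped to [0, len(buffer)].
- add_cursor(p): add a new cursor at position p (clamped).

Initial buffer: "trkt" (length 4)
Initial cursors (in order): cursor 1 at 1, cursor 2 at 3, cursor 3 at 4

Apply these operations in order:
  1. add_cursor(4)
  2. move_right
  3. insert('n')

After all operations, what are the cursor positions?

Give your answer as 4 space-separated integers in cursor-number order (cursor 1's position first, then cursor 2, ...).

Answer: 3 8 8 8

Derivation:
After op 1 (add_cursor(4)): buffer="trkt" (len 4), cursors c1@1 c2@3 c3@4 c4@4, authorship ....
After op 2 (move_right): buffer="trkt" (len 4), cursors c1@2 c2@4 c3@4 c4@4, authorship ....
After op 3 (insert('n')): buffer="trnktnnn" (len 8), cursors c1@3 c2@8 c3@8 c4@8, authorship ..1..234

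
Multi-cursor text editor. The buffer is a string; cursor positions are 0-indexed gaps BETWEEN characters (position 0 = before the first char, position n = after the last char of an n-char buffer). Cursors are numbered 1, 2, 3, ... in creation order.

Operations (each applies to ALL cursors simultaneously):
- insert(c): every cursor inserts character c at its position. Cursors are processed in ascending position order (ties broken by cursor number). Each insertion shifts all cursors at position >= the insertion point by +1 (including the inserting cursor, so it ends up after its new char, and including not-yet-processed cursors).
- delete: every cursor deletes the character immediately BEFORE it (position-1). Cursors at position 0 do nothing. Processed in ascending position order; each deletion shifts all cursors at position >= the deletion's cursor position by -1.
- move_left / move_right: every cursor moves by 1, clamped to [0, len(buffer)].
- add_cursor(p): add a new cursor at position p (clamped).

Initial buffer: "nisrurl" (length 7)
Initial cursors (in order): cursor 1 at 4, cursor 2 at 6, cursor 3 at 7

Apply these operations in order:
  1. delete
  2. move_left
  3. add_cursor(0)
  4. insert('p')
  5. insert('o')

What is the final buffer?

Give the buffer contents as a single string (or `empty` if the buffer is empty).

Answer: poniposppoou

Derivation:
After op 1 (delete): buffer="nisu" (len 4), cursors c1@3 c2@4 c3@4, authorship ....
After op 2 (move_left): buffer="nisu" (len 4), cursors c1@2 c2@3 c3@3, authorship ....
After op 3 (add_cursor(0)): buffer="nisu" (len 4), cursors c4@0 c1@2 c2@3 c3@3, authorship ....
After op 4 (insert('p')): buffer="pnipsppu" (len 8), cursors c4@1 c1@4 c2@7 c3@7, authorship 4..1.23.
After op 5 (insert('o')): buffer="poniposppoou" (len 12), cursors c4@2 c1@6 c2@11 c3@11, authorship 44..11.2323.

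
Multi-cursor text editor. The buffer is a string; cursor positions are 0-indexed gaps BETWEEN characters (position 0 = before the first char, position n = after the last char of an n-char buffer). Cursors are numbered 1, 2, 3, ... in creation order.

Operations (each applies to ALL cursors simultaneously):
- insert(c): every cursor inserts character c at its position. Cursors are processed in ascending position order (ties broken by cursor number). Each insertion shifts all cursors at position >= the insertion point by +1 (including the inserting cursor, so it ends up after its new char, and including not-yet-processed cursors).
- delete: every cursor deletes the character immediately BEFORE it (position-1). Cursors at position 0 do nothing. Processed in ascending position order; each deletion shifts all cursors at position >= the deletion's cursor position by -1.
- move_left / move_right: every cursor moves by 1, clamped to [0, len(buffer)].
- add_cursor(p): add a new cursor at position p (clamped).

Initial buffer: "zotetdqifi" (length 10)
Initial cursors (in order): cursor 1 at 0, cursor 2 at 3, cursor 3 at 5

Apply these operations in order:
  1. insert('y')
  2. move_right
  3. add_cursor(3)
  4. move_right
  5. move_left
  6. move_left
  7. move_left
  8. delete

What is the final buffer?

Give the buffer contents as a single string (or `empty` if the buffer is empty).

Answer: zoyeydqifi

Derivation:
After op 1 (insert('y')): buffer="yzotyetydqifi" (len 13), cursors c1@1 c2@5 c3@8, authorship 1...2..3.....
After op 2 (move_right): buffer="yzotyetydqifi" (len 13), cursors c1@2 c2@6 c3@9, authorship 1...2..3.....
After op 3 (add_cursor(3)): buffer="yzotyetydqifi" (len 13), cursors c1@2 c4@3 c2@6 c3@9, authorship 1...2..3.....
After op 4 (move_right): buffer="yzotyetydqifi" (len 13), cursors c1@3 c4@4 c2@7 c3@10, authorship 1...2..3.....
After op 5 (move_left): buffer="yzotyetydqifi" (len 13), cursors c1@2 c4@3 c2@6 c3@9, authorship 1...2..3.....
After op 6 (move_left): buffer="yzotyetydqifi" (len 13), cursors c1@1 c4@2 c2@5 c3@8, authorship 1...2..3.....
After op 7 (move_left): buffer="yzotyetydqifi" (len 13), cursors c1@0 c4@1 c2@4 c3@7, authorship 1...2..3.....
After op 8 (delete): buffer="zoyeydqifi" (len 10), cursors c1@0 c4@0 c2@2 c3@4, authorship ..2.3.....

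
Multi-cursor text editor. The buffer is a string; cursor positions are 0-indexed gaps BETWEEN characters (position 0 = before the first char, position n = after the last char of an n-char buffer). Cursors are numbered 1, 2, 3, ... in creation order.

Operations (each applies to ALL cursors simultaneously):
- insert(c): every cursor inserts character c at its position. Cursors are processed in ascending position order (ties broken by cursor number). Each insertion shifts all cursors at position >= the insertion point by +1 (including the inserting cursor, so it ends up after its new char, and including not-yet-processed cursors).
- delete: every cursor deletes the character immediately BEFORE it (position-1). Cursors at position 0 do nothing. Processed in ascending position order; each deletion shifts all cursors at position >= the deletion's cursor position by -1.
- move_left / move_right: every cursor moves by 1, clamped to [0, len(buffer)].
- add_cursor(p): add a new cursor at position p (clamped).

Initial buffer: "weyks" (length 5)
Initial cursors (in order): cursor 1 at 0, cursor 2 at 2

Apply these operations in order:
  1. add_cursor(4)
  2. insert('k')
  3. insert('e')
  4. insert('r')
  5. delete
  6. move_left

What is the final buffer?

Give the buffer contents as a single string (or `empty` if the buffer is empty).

After op 1 (add_cursor(4)): buffer="weyks" (len 5), cursors c1@0 c2@2 c3@4, authorship .....
After op 2 (insert('k')): buffer="kwekykks" (len 8), cursors c1@1 c2@4 c3@7, authorship 1..2..3.
After op 3 (insert('e')): buffer="kewekeykkes" (len 11), cursors c1@2 c2@6 c3@10, authorship 11..22..33.
After op 4 (insert('r')): buffer="kerwekerykkers" (len 14), cursors c1@3 c2@8 c3@13, authorship 111..222..333.
After op 5 (delete): buffer="kewekeykkes" (len 11), cursors c1@2 c2@6 c3@10, authorship 11..22..33.
After op 6 (move_left): buffer="kewekeykkes" (len 11), cursors c1@1 c2@5 c3@9, authorship 11..22..33.

Answer: kewekeykkes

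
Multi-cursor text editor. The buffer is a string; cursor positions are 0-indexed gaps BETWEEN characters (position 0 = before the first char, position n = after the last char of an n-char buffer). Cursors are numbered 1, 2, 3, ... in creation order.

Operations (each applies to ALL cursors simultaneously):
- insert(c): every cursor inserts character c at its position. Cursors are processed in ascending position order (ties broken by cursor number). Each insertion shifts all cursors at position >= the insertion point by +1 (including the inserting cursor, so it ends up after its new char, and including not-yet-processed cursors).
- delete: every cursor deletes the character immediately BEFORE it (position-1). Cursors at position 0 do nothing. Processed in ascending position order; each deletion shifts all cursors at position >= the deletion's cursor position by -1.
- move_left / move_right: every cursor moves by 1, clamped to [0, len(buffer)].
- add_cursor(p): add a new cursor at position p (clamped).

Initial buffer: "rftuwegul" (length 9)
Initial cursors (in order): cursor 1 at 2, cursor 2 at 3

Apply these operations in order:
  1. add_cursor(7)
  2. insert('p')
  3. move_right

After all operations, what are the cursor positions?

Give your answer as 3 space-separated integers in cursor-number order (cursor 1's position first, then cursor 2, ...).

Answer: 4 6 11

Derivation:
After op 1 (add_cursor(7)): buffer="rftuwegul" (len 9), cursors c1@2 c2@3 c3@7, authorship .........
After op 2 (insert('p')): buffer="rfptpuwegpul" (len 12), cursors c1@3 c2@5 c3@10, authorship ..1.2....3..
After op 3 (move_right): buffer="rfptpuwegpul" (len 12), cursors c1@4 c2@6 c3@11, authorship ..1.2....3..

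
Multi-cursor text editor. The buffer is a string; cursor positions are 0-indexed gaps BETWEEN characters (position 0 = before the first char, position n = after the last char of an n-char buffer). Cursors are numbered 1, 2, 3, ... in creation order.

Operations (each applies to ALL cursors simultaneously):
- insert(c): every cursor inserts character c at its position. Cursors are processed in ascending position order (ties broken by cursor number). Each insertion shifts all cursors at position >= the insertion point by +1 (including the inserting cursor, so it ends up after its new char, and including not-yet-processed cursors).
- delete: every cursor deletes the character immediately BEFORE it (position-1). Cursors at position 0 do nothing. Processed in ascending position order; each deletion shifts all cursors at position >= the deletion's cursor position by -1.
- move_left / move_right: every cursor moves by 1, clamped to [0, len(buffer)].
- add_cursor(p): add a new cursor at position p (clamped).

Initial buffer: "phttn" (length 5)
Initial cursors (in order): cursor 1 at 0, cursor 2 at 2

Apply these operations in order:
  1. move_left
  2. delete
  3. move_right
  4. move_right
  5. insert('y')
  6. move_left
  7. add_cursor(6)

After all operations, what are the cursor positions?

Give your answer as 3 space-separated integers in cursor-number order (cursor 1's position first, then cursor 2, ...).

After op 1 (move_left): buffer="phttn" (len 5), cursors c1@0 c2@1, authorship .....
After op 2 (delete): buffer="httn" (len 4), cursors c1@0 c2@0, authorship ....
After op 3 (move_right): buffer="httn" (len 4), cursors c1@1 c2@1, authorship ....
After op 4 (move_right): buffer="httn" (len 4), cursors c1@2 c2@2, authorship ....
After op 5 (insert('y')): buffer="htyytn" (len 6), cursors c1@4 c2@4, authorship ..12..
After op 6 (move_left): buffer="htyytn" (len 6), cursors c1@3 c2@3, authorship ..12..
After op 7 (add_cursor(6)): buffer="htyytn" (len 6), cursors c1@3 c2@3 c3@6, authorship ..12..

Answer: 3 3 6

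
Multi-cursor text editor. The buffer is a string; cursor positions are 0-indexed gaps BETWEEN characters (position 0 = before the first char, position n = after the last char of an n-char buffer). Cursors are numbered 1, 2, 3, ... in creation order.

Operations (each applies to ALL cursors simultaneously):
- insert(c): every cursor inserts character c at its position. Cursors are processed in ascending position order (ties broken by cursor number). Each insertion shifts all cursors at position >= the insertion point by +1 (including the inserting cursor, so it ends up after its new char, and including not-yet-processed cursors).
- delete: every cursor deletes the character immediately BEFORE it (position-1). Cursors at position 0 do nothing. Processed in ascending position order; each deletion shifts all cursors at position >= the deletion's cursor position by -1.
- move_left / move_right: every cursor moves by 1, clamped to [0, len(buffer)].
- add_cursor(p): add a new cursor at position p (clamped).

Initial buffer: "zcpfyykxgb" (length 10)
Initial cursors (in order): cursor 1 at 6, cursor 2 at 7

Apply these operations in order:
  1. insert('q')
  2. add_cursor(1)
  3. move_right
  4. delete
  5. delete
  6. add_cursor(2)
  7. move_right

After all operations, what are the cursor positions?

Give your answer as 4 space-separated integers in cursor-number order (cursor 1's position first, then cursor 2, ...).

After op 1 (insert('q')): buffer="zcpfyyqkqxgb" (len 12), cursors c1@7 c2@9, authorship ......1.2...
After op 2 (add_cursor(1)): buffer="zcpfyyqkqxgb" (len 12), cursors c3@1 c1@7 c2@9, authorship ......1.2...
After op 3 (move_right): buffer="zcpfyyqkqxgb" (len 12), cursors c3@2 c1@8 c2@10, authorship ......1.2...
After op 4 (delete): buffer="zpfyyqqgb" (len 9), cursors c3@1 c1@6 c2@7, authorship .....12..
After op 5 (delete): buffer="pfyygb" (len 6), cursors c3@0 c1@4 c2@4, authorship ......
After op 6 (add_cursor(2)): buffer="pfyygb" (len 6), cursors c3@0 c4@2 c1@4 c2@4, authorship ......
After op 7 (move_right): buffer="pfyygb" (len 6), cursors c3@1 c4@3 c1@5 c2@5, authorship ......

Answer: 5 5 1 3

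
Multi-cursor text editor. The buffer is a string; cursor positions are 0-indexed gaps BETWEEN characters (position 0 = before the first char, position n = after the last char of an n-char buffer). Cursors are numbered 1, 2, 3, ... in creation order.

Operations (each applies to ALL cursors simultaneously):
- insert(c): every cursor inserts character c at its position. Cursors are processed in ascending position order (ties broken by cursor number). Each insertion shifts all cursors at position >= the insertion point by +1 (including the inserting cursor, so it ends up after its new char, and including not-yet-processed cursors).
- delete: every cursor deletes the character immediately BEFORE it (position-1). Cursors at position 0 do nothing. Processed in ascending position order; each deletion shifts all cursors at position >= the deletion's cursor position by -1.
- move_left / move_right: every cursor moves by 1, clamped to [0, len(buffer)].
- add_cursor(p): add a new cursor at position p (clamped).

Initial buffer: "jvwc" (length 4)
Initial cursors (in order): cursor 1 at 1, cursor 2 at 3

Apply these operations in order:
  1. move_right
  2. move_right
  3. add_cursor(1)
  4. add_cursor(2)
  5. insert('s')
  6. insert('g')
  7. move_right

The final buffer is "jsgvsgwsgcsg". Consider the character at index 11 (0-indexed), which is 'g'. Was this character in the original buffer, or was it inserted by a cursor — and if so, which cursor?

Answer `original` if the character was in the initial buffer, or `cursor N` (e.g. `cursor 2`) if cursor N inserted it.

After op 1 (move_right): buffer="jvwc" (len 4), cursors c1@2 c2@4, authorship ....
After op 2 (move_right): buffer="jvwc" (len 4), cursors c1@3 c2@4, authorship ....
After op 3 (add_cursor(1)): buffer="jvwc" (len 4), cursors c3@1 c1@3 c2@4, authorship ....
After op 4 (add_cursor(2)): buffer="jvwc" (len 4), cursors c3@1 c4@2 c1@3 c2@4, authorship ....
After op 5 (insert('s')): buffer="jsvswscs" (len 8), cursors c3@2 c4@4 c1@6 c2@8, authorship .3.4.1.2
After op 6 (insert('g')): buffer="jsgvsgwsgcsg" (len 12), cursors c3@3 c4@6 c1@9 c2@12, authorship .33.44.11.22
After op 7 (move_right): buffer="jsgvsgwsgcsg" (len 12), cursors c3@4 c4@7 c1@10 c2@12, authorship .33.44.11.22
Authorship (.=original, N=cursor N): . 3 3 . 4 4 . 1 1 . 2 2
Index 11: author = 2

Answer: cursor 2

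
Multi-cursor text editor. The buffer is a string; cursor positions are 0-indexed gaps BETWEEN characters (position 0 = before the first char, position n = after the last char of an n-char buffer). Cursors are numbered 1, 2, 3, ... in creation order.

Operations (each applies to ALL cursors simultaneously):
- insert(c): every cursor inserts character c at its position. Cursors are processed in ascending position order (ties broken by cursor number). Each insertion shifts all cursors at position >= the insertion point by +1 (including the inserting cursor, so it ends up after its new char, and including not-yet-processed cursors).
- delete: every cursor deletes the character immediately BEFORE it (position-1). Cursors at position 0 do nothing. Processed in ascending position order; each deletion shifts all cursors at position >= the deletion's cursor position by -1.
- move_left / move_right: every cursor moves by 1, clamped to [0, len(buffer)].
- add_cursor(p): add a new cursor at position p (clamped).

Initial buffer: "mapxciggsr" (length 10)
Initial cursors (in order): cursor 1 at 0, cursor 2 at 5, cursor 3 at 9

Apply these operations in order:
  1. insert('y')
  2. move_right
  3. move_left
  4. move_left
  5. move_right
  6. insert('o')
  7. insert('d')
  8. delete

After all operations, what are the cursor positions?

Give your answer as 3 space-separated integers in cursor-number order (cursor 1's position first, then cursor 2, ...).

Answer: 2 9 15

Derivation:
After op 1 (insert('y')): buffer="ymapxcyiggsyr" (len 13), cursors c1@1 c2@7 c3@12, authorship 1.....2....3.
After op 2 (move_right): buffer="ymapxcyiggsyr" (len 13), cursors c1@2 c2@8 c3@13, authorship 1.....2....3.
After op 3 (move_left): buffer="ymapxcyiggsyr" (len 13), cursors c1@1 c2@7 c3@12, authorship 1.....2....3.
After op 4 (move_left): buffer="ymapxcyiggsyr" (len 13), cursors c1@0 c2@6 c3@11, authorship 1.....2....3.
After op 5 (move_right): buffer="ymapxcyiggsyr" (len 13), cursors c1@1 c2@7 c3@12, authorship 1.....2....3.
After op 6 (insert('o')): buffer="yomapxcyoiggsyor" (len 16), cursors c1@2 c2@9 c3@15, authorship 11.....22....33.
After op 7 (insert('d')): buffer="yodmapxcyodiggsyodr" (len 19), cursors c1@3 c2@11 c3@18, authorship 111.....222....333.
After op 8 (delete): buffer="yomapxcyoiggsyor" (len 16), cursors c1@2 c2@9 c3@15, authorship 11.....22....33.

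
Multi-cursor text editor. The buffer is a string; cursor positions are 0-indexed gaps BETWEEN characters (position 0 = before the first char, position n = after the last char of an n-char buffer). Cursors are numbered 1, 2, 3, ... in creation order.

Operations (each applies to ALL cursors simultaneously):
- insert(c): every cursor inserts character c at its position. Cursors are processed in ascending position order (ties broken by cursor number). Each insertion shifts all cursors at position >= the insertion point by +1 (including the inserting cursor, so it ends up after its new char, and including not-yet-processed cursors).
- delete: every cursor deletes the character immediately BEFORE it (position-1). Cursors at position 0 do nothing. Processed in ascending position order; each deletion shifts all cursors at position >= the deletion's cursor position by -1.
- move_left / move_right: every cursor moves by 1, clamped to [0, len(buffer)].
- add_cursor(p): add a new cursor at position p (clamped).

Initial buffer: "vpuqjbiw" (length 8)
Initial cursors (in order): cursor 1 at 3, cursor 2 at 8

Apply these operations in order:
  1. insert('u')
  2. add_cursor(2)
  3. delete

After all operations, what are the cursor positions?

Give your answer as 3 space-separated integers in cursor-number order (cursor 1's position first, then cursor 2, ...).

Answer: 2 7 1

Derivation:
After op 1 (insert('u')): buffer="vpuuqjbiwu" (len 10), cursors c1@4 c2@10, authorship ...1.....2
After op 2 (add_cursor(2)): buffer="vpuuqjbiwu" (len 10), cursors c3@2 c1@4 c2@10, authorship ...1.....2
After op 3 (delete): buffer="vuqjbiw" (len 7), cursors c3@1 c1@2 c2@7, authorship .......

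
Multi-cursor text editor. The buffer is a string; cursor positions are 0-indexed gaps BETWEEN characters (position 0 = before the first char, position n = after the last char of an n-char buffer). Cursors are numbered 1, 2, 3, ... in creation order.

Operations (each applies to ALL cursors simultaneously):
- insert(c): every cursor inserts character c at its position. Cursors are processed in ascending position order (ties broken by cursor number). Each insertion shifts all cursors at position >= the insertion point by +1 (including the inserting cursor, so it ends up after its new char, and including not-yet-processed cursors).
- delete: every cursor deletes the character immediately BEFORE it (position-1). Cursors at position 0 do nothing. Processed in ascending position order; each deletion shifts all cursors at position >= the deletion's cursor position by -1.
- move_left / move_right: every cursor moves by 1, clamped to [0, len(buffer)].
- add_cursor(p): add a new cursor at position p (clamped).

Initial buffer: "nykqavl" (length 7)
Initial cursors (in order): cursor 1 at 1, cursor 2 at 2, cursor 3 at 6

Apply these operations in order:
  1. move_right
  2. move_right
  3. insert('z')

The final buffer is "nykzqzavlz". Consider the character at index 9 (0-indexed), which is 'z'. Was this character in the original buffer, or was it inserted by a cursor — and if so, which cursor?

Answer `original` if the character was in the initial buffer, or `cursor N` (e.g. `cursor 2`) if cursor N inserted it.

Answer: cursor 3

Derivation:
After op 1 (move_right): buffer="nykqavl" (len 7), cursors c1@2 c2@3 c3@7, authorship .......
After op 2 (move_right): buffer="nykqavl" (len 7), cursors c1@3 c2@4 c3@7, authorship .......
After op 3 (insert('z')): buffer="nykzqzavlz" (len 10), cursors c1@4 c2@6 c3@10, authorship ...1.2...3
Authorship (.=original, N=cursor N): . . . 1 . 2 . . . 3
Index 9: author = 3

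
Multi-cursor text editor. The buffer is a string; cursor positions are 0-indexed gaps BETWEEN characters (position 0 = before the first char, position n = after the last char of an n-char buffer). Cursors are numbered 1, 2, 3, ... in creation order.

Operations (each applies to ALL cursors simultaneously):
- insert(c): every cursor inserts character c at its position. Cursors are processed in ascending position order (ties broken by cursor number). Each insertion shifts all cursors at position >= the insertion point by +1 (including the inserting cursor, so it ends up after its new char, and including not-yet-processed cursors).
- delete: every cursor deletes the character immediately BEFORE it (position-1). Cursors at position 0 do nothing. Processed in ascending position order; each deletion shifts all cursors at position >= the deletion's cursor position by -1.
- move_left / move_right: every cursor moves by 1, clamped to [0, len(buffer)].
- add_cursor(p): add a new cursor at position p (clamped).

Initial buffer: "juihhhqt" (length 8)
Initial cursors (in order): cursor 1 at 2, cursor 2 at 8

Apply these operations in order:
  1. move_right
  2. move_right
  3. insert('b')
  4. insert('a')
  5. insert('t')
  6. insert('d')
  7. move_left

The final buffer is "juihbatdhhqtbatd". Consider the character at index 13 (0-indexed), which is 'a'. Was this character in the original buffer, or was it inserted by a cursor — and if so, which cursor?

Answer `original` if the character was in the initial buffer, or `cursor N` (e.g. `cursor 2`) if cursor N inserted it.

Answer: cursor 2

Derivation:
After op 1 (move_right): buffer="juihhhqt" (len 8), cursors c1@3 c2@8, authorship ........
After op 2 (move_right): buffer="juihhhqt" (len 8), cursors c1@4 c2@8, authorship ........
After op 3 (insert('b')): buffer="juihbhhqtb" (len 10), cursors c1@5 c2@10, authorship ....1....2
After op 4 (insert('a')): buffer="juihbahhqtba" (len 12), cursors c1@6 c2@12, authorship ....11....22
After op 5 (insert('t')): buffer="juihbathhqtbat" (len 14), cursors c1@7 c2@14, authorship ....111....222
After op 6 (insert('d')): buffer="juihbatdhhqtbatd" (len 16), cursors c1@8 c2@16, authorship ....1111....2222
After op 7 (move_left): buffer="juihbatdhhqtbatd" (len 16), cursors c1@7 c2@15, authorship ....1111....2222
Authorship (.=original, N=cursor N): . . . . 1 1 1 1 . . . . 2 2 2 2
Index 13: author = 2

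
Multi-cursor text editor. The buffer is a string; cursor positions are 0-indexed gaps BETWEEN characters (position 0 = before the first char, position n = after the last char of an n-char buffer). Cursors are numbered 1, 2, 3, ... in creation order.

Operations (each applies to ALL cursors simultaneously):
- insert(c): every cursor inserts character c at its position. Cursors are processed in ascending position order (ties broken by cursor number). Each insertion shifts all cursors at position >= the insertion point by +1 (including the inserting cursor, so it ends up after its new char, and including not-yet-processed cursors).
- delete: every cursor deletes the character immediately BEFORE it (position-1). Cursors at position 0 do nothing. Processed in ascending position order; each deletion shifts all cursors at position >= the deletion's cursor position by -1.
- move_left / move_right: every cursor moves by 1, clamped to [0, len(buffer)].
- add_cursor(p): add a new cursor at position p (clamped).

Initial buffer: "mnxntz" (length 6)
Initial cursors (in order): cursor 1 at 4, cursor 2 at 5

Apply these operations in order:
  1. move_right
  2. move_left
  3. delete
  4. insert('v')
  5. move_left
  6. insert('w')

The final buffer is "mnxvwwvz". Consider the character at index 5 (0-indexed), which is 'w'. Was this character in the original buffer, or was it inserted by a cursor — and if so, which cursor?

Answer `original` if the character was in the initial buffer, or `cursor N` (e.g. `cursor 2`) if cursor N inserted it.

After op 1 (move_right): buffer="mnxntz" (len 6), cursors c1@5 c2@6, authorship ......
After op 2 (move_left): buffer="mnxntz" (len 6), cursors c1@4 c2@5, authorship ......
After op 3 (delete): buffer="mnxz" (len 4), cursors c1@3 c2@3, authorship ....
After op 4 (insert('v')): buffer="mnxvvz" (len 6), cursors c1@5 c2@5, authorship ...12.
After op 5 (move_left): buffer="mnxvvz" (len 6), cursors c1@4 c2@4, authorship ...12.
After op 6 (insert('w')): buffer="mnxvwwvz" (len 8), cursors c1@6 c2@6, authorship ...1122.
Authorship (.=original, N=cursor N): . . . 1 1 2 2 .
Index 5: author = 2

Answer: cursor 2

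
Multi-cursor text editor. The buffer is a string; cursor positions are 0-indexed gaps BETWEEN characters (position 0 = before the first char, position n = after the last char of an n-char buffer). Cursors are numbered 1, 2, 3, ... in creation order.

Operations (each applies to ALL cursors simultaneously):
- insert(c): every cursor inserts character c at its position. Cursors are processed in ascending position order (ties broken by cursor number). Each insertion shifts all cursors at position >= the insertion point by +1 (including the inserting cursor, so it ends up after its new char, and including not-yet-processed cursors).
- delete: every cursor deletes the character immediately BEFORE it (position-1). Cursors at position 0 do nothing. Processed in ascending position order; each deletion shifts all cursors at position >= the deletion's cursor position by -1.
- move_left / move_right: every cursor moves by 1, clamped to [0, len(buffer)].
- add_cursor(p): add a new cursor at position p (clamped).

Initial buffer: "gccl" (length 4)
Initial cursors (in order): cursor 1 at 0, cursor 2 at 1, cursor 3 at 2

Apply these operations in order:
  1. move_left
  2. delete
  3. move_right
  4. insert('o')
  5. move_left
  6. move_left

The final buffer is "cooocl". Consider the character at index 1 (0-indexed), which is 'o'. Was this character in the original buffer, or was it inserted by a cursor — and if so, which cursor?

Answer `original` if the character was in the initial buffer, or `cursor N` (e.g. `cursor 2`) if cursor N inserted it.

Answer: cursor 1

Derivation:
After op 1 (move_left): buffer="gccl" (len 4), cursors c1@0 c2@0 c3@1, authorship ....
After op 2 (delete): buffer="ccl" (len 3), cursors c1@0 c2@0 c3@0, authorship ...
After op 3 (move_right): buffer="ccl" (len 3), cursors c1@1 c2@1 c3@1, authorship ...
After op 4 (insert('o')): buffer="cooocl" (len 6), cursors c1@4 c2@4 c3@4, authorship .123..
After op 5 (move_left): buffer="cooocl" (len 6), cursors c1@3 c2@3 c3@3, authorship .123..
After op 6 (move_left): buffer="cooocl" (len 6), cursors c1@2 c2@2 c3@2, authorship .123..
Authorship (.=original, N=cursor N): . 1 2 3 . .
Index 1: author = 1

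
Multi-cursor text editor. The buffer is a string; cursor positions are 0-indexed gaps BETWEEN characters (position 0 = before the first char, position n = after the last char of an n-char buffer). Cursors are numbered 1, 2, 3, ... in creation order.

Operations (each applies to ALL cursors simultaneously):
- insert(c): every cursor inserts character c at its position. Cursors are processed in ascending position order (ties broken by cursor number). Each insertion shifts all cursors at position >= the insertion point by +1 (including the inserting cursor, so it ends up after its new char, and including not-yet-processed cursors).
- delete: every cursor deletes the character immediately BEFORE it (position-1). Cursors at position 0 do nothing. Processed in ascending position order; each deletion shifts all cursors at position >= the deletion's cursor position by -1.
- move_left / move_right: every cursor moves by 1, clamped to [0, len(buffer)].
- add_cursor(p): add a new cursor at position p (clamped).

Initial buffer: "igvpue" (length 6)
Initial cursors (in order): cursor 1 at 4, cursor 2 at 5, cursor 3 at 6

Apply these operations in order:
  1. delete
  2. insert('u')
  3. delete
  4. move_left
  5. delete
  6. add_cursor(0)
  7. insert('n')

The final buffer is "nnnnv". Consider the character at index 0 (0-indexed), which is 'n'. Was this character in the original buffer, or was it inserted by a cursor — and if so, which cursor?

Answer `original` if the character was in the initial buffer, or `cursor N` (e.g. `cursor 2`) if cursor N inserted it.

After op 1 (delete): buffer="igv" (len 3), cursors c1@3 c2@3 c3@3, authorship ...
After op 2 (insert('u')): buffer="igvuuu" (len 6), cursors c1@6 c2@6 c3@6, authorship ...123
After op 3 (delete): buffer="igv" (len 3), cursors c1@3 c2@3 c3@3, authorship ...
After op 4 (move_left): buffer="igv" (len 3), cursors c1@2 c2@2 c3@2, authorship ...
After op 5 (delete): buffer="v" (len 1), cursors c1@0 c2@0 c3@0, authorship .
After op 6 (add_cursor(0)): buffer="v" (len 1), cursors c1@0 c2@0 c3@0 c4@0, authorship .
After op 7 (insert('n')): buffer="nnnnv" (len 5), cursors c1@4 c2@4 c3@4 c4@4, authorship 1234.
Authorship (.=original, N=cursor N): 1 2 3 4 .
Index 0: author = 1

Answer: cursor 1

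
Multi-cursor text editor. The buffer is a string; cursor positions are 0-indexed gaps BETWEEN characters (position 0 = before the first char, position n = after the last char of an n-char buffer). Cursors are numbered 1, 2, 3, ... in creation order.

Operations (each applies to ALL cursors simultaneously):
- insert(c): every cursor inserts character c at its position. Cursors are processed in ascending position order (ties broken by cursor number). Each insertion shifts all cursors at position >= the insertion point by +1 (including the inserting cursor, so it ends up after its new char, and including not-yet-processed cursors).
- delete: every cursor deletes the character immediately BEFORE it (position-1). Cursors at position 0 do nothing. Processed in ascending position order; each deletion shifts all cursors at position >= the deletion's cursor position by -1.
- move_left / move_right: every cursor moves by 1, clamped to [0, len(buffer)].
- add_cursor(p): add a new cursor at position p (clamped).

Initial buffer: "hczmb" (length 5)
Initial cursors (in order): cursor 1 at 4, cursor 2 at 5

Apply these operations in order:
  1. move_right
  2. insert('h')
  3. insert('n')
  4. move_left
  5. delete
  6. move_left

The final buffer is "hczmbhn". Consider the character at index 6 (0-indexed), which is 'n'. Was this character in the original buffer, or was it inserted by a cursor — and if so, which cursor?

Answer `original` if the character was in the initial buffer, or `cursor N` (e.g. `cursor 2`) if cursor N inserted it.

After op 1 (move_right): buffer="hczmb" (len 5), cursors c1@5 c2@5, authorship .....
After op 2 (insert('h')): buffer="hczmbhh" (len 7), cursors c1@7 c2@7, authorship .....12
After op 3 (insert('n')): buffer="hczmbhhnn" (len 9), cursors c1@9 c2@9, authorship .....1212
After op 4 (move_left): buffer="hczmbhhnn" (len 9), cursors c1@8 c2@8, authorship .....1212
After op 5 (delete): buffer="hczmbhn" (len 7), cursors c1@6 c2@6, authorship .....12
After op 6 (move_left): buffer="hczmbhn" (len 7), cursors c1@5 c2@5, authorship .....12
Authorship (.=original, N=cursor N): . . . . . 1 2
Index 6: author = 2

Answer: cursor 2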